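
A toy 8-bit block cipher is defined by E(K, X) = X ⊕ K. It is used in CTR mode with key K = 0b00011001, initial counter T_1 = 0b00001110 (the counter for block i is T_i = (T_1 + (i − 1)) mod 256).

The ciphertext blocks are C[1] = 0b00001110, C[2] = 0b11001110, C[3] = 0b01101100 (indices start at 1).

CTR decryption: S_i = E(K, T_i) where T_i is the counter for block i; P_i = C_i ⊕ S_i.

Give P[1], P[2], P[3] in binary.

P[1]: T = 0b00001110, S = E(K, T) = 0b00010111; 0b00001110 ⊕ 0b00010111 = 0b00011001.
P[2]: T = 0b00001111, S = E(K, T) = 0b00010110; 0b11001110 ⊕ 0b00010110 = 0b11011000.
P[3]: T = 0b00010000, S = E(K, T) = 0b00001001; 0b01101100 ⊕ 0b00001001 = 0b01100101.

P[1] = 0b00011001, P[2] = 0b11011000, P[3] = 0b01100101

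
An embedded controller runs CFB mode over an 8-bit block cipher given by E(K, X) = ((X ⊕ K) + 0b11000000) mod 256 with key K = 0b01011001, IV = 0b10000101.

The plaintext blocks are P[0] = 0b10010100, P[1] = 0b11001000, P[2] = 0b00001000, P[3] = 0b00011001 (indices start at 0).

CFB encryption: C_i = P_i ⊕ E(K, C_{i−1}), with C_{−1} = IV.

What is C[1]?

C[1] = 0b11011001

C[0]: E(K, 0b10000101) = 0b10011100; 0b10010100 ⊕ 0b10011100 = 0b00001000.
C[1]: E(K, 0b00001000) = 0b00010001; 0b11001000 ⊕ 0b00010001 = 0b11011001.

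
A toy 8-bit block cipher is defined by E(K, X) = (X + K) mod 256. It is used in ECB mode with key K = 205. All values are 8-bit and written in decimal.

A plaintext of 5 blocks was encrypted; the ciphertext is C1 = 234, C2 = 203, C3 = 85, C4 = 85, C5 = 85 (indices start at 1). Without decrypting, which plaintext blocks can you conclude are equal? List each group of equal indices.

P3 = P4 = P5

ECB encrypts each block independently with the same key, so equal ciphertext blocks imply equal plaintext blocks.
C3 = C4 = C5 = 85, so P3 = P4 = P5.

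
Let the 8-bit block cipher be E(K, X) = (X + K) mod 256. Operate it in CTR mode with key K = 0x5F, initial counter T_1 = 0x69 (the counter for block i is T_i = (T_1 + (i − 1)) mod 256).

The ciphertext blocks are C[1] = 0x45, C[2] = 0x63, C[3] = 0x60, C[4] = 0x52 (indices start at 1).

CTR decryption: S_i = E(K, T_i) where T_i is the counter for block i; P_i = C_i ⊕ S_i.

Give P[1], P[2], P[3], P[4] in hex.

P[1]: T = 0x69, S = E(K, T) = 0xC8; 0x45 ⊕ 0xC8 = 0x8D.
P[2]: T = 0x6A, S = E(K, T) = 0xC9; 0x63 ⊕ 0xC9 = 0xAA.
P[3]: T = 0x6B, S = E(K, T) = 0xCA; 0x60 ⊕ 0xCA = 0xAA.
P[4]: T = 0x6C, S = E(K, T) = 0xCB; 0x52 ⊕ 0xCB = 0x99.

P[1] = 0x8D, P[2] = 0xAA, P[3] = 0xAA, P[4] = 0x99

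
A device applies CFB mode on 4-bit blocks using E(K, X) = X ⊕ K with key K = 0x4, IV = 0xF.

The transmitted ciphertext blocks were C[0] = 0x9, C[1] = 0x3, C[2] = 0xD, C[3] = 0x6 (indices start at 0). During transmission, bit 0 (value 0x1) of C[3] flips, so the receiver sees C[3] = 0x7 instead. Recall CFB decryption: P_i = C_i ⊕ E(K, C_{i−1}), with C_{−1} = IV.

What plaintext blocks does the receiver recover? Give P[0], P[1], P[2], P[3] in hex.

Only C[3] changed, to 0x7. In CFB, a change in C_i flips the same bit in P_i and garbles P_{i+1}. Decrypting the received ciphertext:
P[0]: E(K, 0xF) = 0xB; 0x9 ⊕ 0xB = 0x2.
P[1]: E(K, 0x9) = 0xD; 0x3 ⊕ 0xD = 0xE.
P[2]: E(K, 0x3) = 0x7; 0xD ⊕ 0x7 = 0xA.
P[3]: E(K, 0xD) = 0x9; 0x7 ⊕ 0x9 = 0xE.
Blocks that differ from the original plaintext: P[3].

P[0] = 0x2, P[1] = 0xE, P[2] = 0xA, P[3] = 0xE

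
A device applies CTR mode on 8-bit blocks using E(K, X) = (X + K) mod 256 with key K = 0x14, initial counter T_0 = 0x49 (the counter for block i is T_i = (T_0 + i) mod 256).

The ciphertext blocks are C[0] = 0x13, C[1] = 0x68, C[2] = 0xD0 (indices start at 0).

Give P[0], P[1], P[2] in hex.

CTR decryption: S_i = E(K, T_i) where T_i is the counter for block i; P_i = C_i ⊕ S_i.
P[0]: T = 0x49, S = E(K, T) = 0x5D; 0x13 ⊕ 0x5D = 0x4E.
P[1]: T = 0x4A, S = E(K, T) = 0x5E; 0x68 ⊕ 0x5E = 0x36.
P[2]: T = 0x4B, S = E(K, T) = 0x5F; 0xD0 ⊕ 0x5F = 0x8F.

P[0] = 0x4E, P[1] = 0x36, P[2] = 0x8F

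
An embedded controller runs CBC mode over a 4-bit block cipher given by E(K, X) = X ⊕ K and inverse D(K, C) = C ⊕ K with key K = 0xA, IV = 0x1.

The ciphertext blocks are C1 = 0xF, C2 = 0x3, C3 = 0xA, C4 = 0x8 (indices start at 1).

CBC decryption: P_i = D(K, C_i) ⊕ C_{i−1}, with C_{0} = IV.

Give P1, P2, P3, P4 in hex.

P1: D(K, 0xF) = 0x5; 0x5 ⊕ 0x1 = 0x4.
P2: D(K, 0x3) = 0x9; 0x9 ⊕ 0xF = 0x6.
P3: D(K, 0xA) = 0x0; 0x0 ⊕ 0x3 = 0x3.
P4: D(K, 0x8) = 0x2; 0x2 ⊕ 0xA = 0x8.

P1 = 0x4, P2 = 0x6, P3 = 0x3, P4 = 0x8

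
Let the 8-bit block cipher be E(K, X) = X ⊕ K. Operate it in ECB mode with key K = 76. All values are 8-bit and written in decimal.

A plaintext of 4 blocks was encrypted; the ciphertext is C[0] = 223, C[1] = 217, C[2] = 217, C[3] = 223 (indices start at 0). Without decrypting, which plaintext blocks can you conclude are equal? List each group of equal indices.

ECB encrypts each block independently with the same key, so equal ciphertext blocks imply equal plaintext blocks.
C[0] = C[3] = 223, so P[0] = P[3].
C[1] = C[2] = 217, so P[1] = P[2].

P[0] = P[3]; P[1] = P[2]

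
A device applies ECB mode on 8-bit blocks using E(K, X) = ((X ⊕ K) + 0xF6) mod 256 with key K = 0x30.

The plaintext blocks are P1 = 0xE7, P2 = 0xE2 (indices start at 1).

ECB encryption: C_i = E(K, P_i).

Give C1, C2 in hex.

C1: E(K, 0xE7) = 0xCD.
C2: E(K, 0xE2) = 0xC8.

C1 = 0xCD, C2 = 0xC8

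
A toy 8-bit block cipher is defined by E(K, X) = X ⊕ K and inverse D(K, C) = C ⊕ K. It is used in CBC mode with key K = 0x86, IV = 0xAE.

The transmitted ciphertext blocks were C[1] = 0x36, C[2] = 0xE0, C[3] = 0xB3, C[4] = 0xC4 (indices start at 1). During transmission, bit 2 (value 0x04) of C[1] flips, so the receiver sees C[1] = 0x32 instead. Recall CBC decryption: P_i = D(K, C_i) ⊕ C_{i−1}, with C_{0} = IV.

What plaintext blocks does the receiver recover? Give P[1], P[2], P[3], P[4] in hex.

Only C[1] changed, to 0x32. In CBC, a change in C_i garbles P_i and flips the same bit in P_{i+1}. Decrypting the received ciphertext:
P[1]: D(K, 0x32) = 0xB4; 0xB4 ⊕ 0xAE = 0x1A.
P[2]: D(K, 0xE0) = 0x66; 0x66 ⊕ 0x32 = 0x54.
P[3]: D(K, 0xB3) = 0x35; 0x35 ⊕ 0xE0 = 0xD5.
P[4]: D(K, 0xC4) = 0x42; 0x42 ⊕ 0xB3 = 0xF1.
Blocks that differ from the original plaintext: P[1], P[2].

P[1] = 0x1A, P[2] = 0x54, P[3] = 0xD5, P[4] = 0xF1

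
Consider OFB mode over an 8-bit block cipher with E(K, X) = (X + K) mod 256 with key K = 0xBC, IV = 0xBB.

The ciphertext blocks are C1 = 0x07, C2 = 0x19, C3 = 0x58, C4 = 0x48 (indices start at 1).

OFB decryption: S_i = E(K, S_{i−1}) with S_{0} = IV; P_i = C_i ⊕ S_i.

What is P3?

P1: S = E(K, 0xBB) = 0x77; 0x07 ⊕ 0x77 = 0x70.
P2: S = E(K, 0x77) = 0x33; 0x19 ⊕ 0x33 = 0x2A.
P3: S = E(K, 0x33) = 0xEF; 0x58 ⊕ 0xEF = 0xB7.

P3 = 0xB7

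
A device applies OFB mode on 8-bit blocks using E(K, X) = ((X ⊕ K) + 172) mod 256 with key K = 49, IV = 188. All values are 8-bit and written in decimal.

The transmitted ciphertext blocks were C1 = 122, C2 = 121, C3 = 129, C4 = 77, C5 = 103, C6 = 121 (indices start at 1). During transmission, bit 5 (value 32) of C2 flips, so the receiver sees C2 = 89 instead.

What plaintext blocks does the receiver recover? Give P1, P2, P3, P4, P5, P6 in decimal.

P1 = 67, P2 = 237, P3 = 176, P4 = 225, P5 = 46, P6 = 93

OFB decryption: S_i = E(K, S_{i−1}) with S_{0} = IV; P_i = C_i ⊕ S_i.
Only C2 changed, to 89. In OFB, a change in C_i flips the same bit in P_i only; the keystream is unaffected. Decrypting the received ciphertext:
P1: S = E(K, 188) = 57; 122 ⊕ 57 = 67.
P2: S = E(K, 57) = 180; 89 ⊕ 180 = 237.
P3: S = E(K, 180) = 49; 129 ⊕ 49 = 176.
P4: S = E(K, 49) = 172; 77 ⊕ 172 = 225.
P5: S = E(K, 172) = 73; 103 ⊕ 73 = 46.
P6: S = E(K, 73) = 36; 121 ⊕ 36 = 93.
Blocks that differ from the original plaintext: P2.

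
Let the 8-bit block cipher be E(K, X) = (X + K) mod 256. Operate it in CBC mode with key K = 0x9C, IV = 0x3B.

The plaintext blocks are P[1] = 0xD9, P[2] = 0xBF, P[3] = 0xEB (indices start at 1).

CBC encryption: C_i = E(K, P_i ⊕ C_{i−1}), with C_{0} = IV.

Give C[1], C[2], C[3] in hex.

C[1] = 0x7E, C[2] = 0x5D, C[3] = 0x52

C[1]: P[1] ⊕ 0x3B = 0xE2; E(K, 0xE2) = 0x7E.
C[2]: P[2] ⊕ 0x7E = 0xC1; E(K, 0xC1) = 0x5D.
C[3]: P[3] ⊕ 0x5D = 0xB6; E(K, 0xB6) = 0x52.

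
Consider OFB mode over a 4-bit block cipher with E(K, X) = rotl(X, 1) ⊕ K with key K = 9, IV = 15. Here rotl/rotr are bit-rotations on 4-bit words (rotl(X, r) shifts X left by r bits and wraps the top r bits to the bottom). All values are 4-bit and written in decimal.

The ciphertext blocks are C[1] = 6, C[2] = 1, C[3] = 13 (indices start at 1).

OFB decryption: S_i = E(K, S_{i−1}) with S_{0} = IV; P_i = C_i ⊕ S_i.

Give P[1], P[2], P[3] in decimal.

P[1]: S = E(K, 15) = 6; 6 ⊕ 6 = 0.
P[2]: S = E(K, 6) = 5; 1 ⊕ 5 = 4.
P[3]: S = E(K, 5) = 3; 13 ⊕ 3 = 14.

P[1] = 0, P[2] = 4, P[3] = 14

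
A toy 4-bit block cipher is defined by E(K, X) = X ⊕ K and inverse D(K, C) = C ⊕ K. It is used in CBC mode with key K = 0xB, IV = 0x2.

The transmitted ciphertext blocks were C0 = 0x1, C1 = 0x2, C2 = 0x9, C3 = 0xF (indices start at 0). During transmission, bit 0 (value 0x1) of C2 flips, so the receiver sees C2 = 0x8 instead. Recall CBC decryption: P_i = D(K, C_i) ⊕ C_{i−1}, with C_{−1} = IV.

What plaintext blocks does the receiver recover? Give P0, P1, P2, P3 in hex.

P0 = 0x8, P1 = 0x8, P2 = 0x1, P3 = 0xC

Only C2 changed, to 0x8. In CBC, a change in C_i garbles P_i and flips the same bit in P_{i+1}. Decrypting the received ciphertext:
P0: D(K, 0x1) = 0xA; 0xA ⊕ 0x2 = 0x8.
P1: D(K, 0x2) = 0x9; 0x9 ⊕ 0x1 = 0x8.
P2: D(K, 0x8) = 0x3; 0x3 ⊕ 0x2 = 0x1.
P3: D(K, 0xF) = 0x4; 0x4 ⊕ 0x8 = 0xC.
Blocks that differ from the original plaintext: P2, P3.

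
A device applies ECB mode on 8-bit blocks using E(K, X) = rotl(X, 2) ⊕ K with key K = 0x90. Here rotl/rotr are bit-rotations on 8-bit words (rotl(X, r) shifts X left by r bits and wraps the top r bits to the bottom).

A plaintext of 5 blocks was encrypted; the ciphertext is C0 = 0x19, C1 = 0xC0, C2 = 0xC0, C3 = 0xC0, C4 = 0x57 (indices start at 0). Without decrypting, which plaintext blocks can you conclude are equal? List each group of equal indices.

ECB encrypts each block independently with the same key, so equal ciphertext blocks imply equal plaintext blocks.
C1 = C2 = C3 = 0xC0, so P1 = P2 = P3.

P1 = P2 = P3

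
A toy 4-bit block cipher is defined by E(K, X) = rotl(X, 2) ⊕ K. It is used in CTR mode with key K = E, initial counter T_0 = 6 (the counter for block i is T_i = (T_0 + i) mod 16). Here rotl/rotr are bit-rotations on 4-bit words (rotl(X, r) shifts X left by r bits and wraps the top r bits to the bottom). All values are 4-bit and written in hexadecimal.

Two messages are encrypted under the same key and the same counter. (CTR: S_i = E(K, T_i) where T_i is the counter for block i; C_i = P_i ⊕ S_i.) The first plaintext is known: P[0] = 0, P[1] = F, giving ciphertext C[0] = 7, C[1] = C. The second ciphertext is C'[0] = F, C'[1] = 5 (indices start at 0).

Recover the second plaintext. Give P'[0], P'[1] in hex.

P'[0] = 8, P'[1] = 6

In CTR with a reused counter, both messages share the same keystream S_i, so C_i ⊕ C'_i = P_i ⊕ P'_i and thus P'_i = P_i ⊕ C_i ⊕ C'_i.
P'[0]: 0 ⊕ 7 ⊕ F = 8.
P'[1]: F ⊕ C ⊕ 5 = 6.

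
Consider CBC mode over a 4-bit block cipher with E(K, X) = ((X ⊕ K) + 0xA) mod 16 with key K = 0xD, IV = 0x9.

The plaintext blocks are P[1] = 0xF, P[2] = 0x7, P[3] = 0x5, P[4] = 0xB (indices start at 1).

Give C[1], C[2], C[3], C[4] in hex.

CBC encryption: C_i = E(K, P_i ⊕ C_{i−1}), with C_{0} = IV.
C[1]: P[1] ⊕ 0x9 = 0x6; E(K, 0x6) = 0x5.
C[2]: P[2] ⊕ 0x5 = 0x2; E(K, 0x2) = 0x9.
C[3]: P[3] ⊕ 0x9 = 0xC; E(K, 0xC) = 0xB.
C[4]: P[4] ⊕ 0xB = 0x0; E(K, 0x0) = 0x7.

C[1] = 0x5, C[2] = 0x9, C[3] = 0xB, C[4] = 0x7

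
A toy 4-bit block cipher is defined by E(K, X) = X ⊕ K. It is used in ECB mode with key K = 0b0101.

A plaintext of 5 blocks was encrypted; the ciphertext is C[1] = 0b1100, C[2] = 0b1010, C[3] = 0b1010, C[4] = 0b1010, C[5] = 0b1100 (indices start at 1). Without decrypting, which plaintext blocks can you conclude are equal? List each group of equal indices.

ECB encrypts each block independently with the same key, so equal ciphertext blocks imply equal plaintext blocks.
C[1] = C[5] = 0b1100, so P[1] = P[5].
C[2] = C[3] = C[4] = 0b1010, so P[2] = P[3] = P[4].

P[1] = P[5]; P[2] = P[3] = P[4]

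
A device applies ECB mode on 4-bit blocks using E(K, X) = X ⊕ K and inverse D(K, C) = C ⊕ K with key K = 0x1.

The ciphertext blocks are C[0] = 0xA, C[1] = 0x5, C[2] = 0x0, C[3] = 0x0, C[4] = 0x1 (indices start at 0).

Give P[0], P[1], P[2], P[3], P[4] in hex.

P[0] = 0xB, P[1] = 0x4, P[2] = 0x1, P[3] = 0x1, P[4] = 0x0

ECB decryption: P_i = D(K, C_i).
P[0]: D(K, 0xA) = 0xB.
P[1]: D(K, 0x5) = 0x4.
P[2]: D(K, 0x0) = 0x1.
P[3]: D(K, 0x0) = 0x1.
P[4]: D(K, 0x1) = 0x0.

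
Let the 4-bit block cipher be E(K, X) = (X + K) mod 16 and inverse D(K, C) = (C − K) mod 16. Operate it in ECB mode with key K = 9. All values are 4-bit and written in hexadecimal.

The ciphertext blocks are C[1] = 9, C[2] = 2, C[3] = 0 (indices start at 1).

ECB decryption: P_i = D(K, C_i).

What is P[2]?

P[2] = 9

P[2]: D(K, 2) = 9.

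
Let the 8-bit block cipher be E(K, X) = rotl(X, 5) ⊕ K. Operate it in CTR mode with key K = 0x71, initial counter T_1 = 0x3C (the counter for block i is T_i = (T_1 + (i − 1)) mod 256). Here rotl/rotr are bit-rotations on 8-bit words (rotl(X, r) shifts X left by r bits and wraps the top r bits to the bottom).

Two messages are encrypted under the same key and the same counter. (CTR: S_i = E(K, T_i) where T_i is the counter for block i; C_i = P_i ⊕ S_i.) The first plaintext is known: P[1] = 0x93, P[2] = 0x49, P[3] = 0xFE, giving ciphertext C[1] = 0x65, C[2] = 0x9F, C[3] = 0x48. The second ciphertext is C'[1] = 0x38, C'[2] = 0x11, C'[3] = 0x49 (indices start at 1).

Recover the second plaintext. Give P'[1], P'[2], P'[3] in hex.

In CTR with a reused counter, both messages share the same keystream S_i, so C_i ⊕ C'_i = P_i ⊕ P'_i and thus P'_i = P_i ⊕ C_i ⊕ C'_i.
P'[1]: 0x93 ⊕ 0x65 ⊕ 0x38 = 0xCE.
P'[2]: 0x49 ⊕ 0x9F ⊕ 0x11 = 0xC7.
P'[3]: 0xFE ⊕ 0x48 ⊕ 0x49 = 0xFF.

P'[1] = 0xCE, P'[2] = 0xC7, P'[3] = 0xFF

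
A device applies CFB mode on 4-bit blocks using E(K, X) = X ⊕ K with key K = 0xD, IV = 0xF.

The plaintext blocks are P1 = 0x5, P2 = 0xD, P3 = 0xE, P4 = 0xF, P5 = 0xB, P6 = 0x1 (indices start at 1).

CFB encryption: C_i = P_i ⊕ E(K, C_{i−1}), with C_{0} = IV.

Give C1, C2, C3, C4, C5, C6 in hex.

C1 = 0x7, C2 = 0x7, C3 = 0x4, C4 = 0x6, C5 = 0x0, C6 = 0xC

C1: E(K, 0xF) = 0x2; 0x5 ⊕ 0x2 = 0x7.
C2: E(K, 0x7) = 0xA; 0xD ⊕ 0xA = 0x7.
C3: E(K, 0x7) = 0xA; 0xE ⊕ 0xA = 0x4.
C4: E(K, 0x4) = 0x9; 0xF ⊕ 0x9 = 0x6.
C5: E(K, 0x6) = 0xB; 0xB ⊕ 0xB = 0x0.
C6: E(K, 0x0) = 0xD; 0x1 ⊕ 0xD = 0xC.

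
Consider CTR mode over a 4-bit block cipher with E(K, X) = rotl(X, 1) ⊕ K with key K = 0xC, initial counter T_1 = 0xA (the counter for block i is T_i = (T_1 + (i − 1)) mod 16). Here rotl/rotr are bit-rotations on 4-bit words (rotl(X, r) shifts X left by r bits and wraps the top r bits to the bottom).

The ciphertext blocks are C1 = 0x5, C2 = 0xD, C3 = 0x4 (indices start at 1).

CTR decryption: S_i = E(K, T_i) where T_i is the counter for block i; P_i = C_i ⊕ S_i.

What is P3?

P3 = 0x1

P3: T = 0xC, S = E(K, T) = 0x5; 0x4 ⊕ 0x5 = 0x1.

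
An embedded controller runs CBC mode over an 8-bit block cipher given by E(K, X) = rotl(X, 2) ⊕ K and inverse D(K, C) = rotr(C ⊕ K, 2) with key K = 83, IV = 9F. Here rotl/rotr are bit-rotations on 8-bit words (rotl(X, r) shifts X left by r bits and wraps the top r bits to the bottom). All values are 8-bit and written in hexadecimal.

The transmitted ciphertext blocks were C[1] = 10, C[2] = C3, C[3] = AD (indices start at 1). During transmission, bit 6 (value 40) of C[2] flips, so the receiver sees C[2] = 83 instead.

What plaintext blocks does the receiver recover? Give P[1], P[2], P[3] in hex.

CBC decryption: P_i = D(K, C_i) ⊕ C_{i−1}, with C_{0} = IV.
Only C[2] changed, to 83. In CBC, a change in C_i garbles P_i and flips the same bit in P_{i+1}. Decrypting the received ciphertext:
P[1]: D(K, 10) = E4; E4 ⊕ 9F = 7B.
P[2]: D(K, 83) = 00; 00 ⊕ 10 = 10.
P[3]: D(K, AD) = 8B; 8B ⊕ 83 = 08.
Blocks that differ from the original plaintext: P[2], P[3].

P[1] = 7B, P[2] = 10, P[3] = 08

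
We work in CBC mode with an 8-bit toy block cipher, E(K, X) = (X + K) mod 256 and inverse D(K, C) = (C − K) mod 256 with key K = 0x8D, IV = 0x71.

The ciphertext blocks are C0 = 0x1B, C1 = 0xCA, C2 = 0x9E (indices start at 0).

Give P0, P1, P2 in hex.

P0 = 0xFF, P1 = 0x26, P2 = 0xDB

CBC decryption: P_i = D(K, C_i) ⊕ C_{i−1}, with C_{−1} = IV.
P0: D(K, 0x1B) = 0x8E; 0x8E ⊕ 0x71 = 0xFF.
P1: D(K, 0xCA) = 0x3D; 0x3D ⊕ 0x1B = 0x26.
P2: D(K, 0x9E) = 0x11; 0x11 ⊕ 0xCA = 0xDB.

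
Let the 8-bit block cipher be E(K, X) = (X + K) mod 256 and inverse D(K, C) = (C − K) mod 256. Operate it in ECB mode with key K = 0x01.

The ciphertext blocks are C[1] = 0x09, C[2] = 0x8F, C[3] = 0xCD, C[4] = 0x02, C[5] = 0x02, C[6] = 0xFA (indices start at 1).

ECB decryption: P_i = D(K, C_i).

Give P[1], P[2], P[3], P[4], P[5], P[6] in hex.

P[1] = 0x08, P[2] = 0x8E, P[3] = 0xCC, P[4] = 0x01, P[5] = 0x01, P[6] = 0xF9

P[1]: D(K, 0x09) = 0x08.
P[2]: D(K, 0x8F) = 0x8E.
P[3]: D(K, 0xCD) = 0xCC.
P[4]: D(K, 0x02) = 0x01.
P[5]: D(K, 0x02) = 0x01.
P[6]: D(K, 0xFA) = 0xF9.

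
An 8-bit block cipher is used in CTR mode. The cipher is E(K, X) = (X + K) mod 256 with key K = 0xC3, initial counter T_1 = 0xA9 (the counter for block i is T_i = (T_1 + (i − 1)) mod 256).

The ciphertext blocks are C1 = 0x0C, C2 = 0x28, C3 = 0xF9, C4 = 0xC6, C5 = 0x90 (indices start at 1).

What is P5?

CTR decryption: S_i = E(K, T_i) where T_i is the counter for block i; P_i = C_i ⊕ S_i.
P5: T = 0xAD, S = E(K, T) = 0x70; 0x90 ⊕ 0x70 = 0xE0.

P5 = 0xE0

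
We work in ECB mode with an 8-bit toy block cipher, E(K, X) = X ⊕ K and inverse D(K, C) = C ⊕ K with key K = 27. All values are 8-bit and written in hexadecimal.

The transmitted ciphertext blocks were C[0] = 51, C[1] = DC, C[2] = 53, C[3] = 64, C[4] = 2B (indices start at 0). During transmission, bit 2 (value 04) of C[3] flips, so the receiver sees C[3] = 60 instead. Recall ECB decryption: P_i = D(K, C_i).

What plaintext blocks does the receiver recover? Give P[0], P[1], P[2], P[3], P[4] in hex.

Only C[3] changed, to 60. In ECB, a change in C_i affects only P_i. Decrypting the received ciphertext:
P[0]: D(K, 51) = 76.
P[1]: D(K, DC) = FB.
P[2]: D(K, 53) = 74.
P[3]: D(K, 60) = 47.
P[4]: D(K, 2B) = 0C.
Blocks that differ from the original plaintext: P[3].

P[0] = 76, P[1] = FB, P[2] = 74, P[3] = 47, P[4] = 0C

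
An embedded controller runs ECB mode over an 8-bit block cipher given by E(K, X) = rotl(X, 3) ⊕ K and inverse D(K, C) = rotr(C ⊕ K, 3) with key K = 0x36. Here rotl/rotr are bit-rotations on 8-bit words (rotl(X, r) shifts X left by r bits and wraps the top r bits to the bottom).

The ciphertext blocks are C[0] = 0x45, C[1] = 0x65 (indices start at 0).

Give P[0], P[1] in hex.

P[0] = 0x6E, P[1] = 0x6A

ECB decryption: P_i = D(K, C_i).
P[0]: D(K, 0x45) = 0x6E.
P[1]: D(K, 0x65) = 0x6A.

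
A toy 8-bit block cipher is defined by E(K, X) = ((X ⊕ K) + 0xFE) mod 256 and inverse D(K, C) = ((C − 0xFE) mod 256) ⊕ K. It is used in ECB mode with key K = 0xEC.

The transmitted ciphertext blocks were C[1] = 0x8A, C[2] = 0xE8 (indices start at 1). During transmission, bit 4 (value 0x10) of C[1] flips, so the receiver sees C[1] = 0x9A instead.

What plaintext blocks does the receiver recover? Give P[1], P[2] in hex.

ECB decryption: P_i = D(K, C_i).
Only C[1] changed, to 0x9A. In ECB, a change in C_i affects only P_i. Decrypting the received ciphertext:
P[1]: D(K, 0x9A) = 0x70.
P[2]: D(K, 0xE8) = 0x06.
Blocks that differ from the original plaintext: P[1].

P[1] = 0x70, P[2] = 0x06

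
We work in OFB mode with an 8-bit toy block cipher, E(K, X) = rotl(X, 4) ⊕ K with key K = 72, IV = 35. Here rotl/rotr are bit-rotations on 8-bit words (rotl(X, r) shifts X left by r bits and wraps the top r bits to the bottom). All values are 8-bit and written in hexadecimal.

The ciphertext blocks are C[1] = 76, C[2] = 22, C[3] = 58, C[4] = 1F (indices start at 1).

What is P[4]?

OFB decryption: S_i = E(K, S_{i−1}) with S_{0} = IV; P_i = C_i ⊕ S_i.
P[1]: S = E(K, 35) = 21; 76 ⊕ 21 = 57.
P[2]: S = E(K, 21) = 60; 22 ⊕ 60 = 42.
P[3]: S = E(K, 60) = 74; 58 ⊕ 74 = 2C.
P[4]: S = E(K, 74) = 35; 1F ⊕ 35 = 2A.

P[4] = 2A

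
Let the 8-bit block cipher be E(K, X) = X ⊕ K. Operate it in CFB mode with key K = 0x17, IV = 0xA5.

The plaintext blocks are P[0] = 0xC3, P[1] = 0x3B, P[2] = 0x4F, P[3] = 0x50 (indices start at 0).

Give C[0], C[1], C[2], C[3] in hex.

C[0] = 0x71, C[1] = 0x5D, C[2] = 0x05, C[3] = 0x42

CFB encryption: C_i = P_i ⊕ E(K, C_{i−1}), with C_{−1} = IV.
C[0]: E(K, 0xA5) = 0xB2; 0xC3 ⊕ 0xB2 = 0x71.
C[1]: E(K, 0x71) = 0x66; 0x3B ⊕ 0x66 = 0x5D.
C[2]: E(K, 0x5D) = 0x4A; 0x4F ⊕ 0x4A = 0x05.
C[3]: E(K, 0x05) = 0x12; 0x50 ⊕ 0x12 = 0x42.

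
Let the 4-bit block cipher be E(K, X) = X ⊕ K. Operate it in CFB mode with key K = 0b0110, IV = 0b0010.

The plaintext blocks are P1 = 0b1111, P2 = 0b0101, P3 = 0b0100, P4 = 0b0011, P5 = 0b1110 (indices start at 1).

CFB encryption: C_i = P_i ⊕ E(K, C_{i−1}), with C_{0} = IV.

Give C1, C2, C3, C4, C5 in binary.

C1: E(K, 0b0010) = 0b0100; 0b1111 ⊕ 0b0100 = 0b1011.
C2: E(K, 0b1011) = 0b1101; 0b0101 ⊕ 0b1101 = 0b1000.
C3: E(K, 0b1000) = 0b1110; 0b0100 ⊕ 0b1110 = 0b1010.
C4: E(K, 0b1010) = 0b1100; 0b0011 ⊕ 0b1100 = 0b1111.
C5: E(K, 0b1111) = 0b1001; 0b1110 ⊕ 0b1001 = 0b0111.

C1 = 0b1011, C2 = 0b1000, C3 = 0b1010, C4 = 0b1111, C5 = 0b0111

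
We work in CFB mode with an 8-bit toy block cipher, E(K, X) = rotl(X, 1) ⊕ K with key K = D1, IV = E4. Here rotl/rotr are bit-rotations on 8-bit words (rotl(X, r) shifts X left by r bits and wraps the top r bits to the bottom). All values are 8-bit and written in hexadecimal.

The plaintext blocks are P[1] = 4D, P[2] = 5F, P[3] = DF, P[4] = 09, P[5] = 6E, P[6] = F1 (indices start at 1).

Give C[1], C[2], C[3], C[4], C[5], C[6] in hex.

C[1] = 55, C[2] = 24, C[3] = 46, C[4] = 54, C[5] = 17, C[6] = 0E

CFB encryption: C_i = P_i ⊕ E(K, C_{i−1}), with C_{0} = IV.
C[1]: E(K, E4) = 18; 4D ⊕ 18 = 55.
C[2]: E(K, 55) = 7B; 5F ⊕ 7B = 24.
C[3]: E(K, 24) = 99; DF ⊕ 99 = 46.
C[4]: E(K, 46) = 5D; 09 ⊕ 5D = 54.
C[5]: E(K, 54) = 79; 6E ⊕ 79 = 17.
C[6]: E(K, 17) = FF; F1 ⊕ FF = 0E.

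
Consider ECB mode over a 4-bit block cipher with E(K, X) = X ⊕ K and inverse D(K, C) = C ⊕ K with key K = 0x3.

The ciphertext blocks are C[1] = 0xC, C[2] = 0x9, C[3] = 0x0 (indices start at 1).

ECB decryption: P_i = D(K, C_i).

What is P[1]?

P[1] = 0xF

P[1]: D(K, 0xC) = 0xF.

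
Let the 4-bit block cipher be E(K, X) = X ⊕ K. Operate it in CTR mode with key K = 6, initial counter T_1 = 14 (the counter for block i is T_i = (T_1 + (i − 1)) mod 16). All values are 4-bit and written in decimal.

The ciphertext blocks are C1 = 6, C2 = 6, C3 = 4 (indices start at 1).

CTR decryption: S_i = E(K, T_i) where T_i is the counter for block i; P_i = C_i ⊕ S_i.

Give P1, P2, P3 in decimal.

P1 = 14, P2 = 15, P3 = 2

P1: T = 14, S = E(K, T) = 8; 6 ⊕ 8 = 14.
P2: T = 15, S = E(K, T) = 9; 6 ⊕ 9 = 15.
P3: T = 0, S = E(K, T) = 6; 4 ⊕ 6 = 2.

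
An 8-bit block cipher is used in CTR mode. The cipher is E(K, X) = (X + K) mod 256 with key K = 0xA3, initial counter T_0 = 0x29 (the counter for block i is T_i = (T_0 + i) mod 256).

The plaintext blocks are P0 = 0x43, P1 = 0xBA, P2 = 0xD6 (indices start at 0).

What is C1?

CTR encryption: S_i = E(K, T_i) where T_i is the counter for block i; C_i = P_i ⊕ S_i.
C0: T = 0x29, S = E(K, T) = 0xCC; 0x43 ⊕ 0xCC = 0x8F.
C1: T = 0x2A, S = E(K, T) = 0xCD; 0xBA ⊕ 0xCD = 0x77.

C1 = 0x77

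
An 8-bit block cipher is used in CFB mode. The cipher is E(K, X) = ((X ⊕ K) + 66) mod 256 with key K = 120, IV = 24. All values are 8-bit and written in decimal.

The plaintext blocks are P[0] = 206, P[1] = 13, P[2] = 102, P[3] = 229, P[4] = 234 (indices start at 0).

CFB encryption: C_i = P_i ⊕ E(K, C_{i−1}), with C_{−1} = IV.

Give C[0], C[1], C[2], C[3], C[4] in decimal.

C[0]: E(K, 24) = 162; 206 ⊕ 162 = 108.
C[1]: E(K, 108) = 86; 13 ⊕ 86 = 91.
C[2]: E(K, 91) = 101; 102 ⊕ 101 = 3.
C[3]: E(K, 3) = 189; 229 ⊕ 189 = 88.
C[4]: E(K, 88) = 98; 234 ⊕ 98 = 136.

C[0] = 108, C[1] = 91, C[2] = 3, C[3] = 88, C[4] = 136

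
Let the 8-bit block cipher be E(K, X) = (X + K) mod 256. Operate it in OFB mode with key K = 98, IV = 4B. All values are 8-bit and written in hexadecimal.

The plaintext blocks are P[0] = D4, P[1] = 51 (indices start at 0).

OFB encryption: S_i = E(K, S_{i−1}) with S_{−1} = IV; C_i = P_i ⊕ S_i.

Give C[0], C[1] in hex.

C[0] = 37, C[1] = 2A

C[0]: S = E(K, 4B) = E3; D4 ⊕ E3 = 37.
C[1]: S = E(K, E3) = 7B; 51 ⊕ 7B = 2A.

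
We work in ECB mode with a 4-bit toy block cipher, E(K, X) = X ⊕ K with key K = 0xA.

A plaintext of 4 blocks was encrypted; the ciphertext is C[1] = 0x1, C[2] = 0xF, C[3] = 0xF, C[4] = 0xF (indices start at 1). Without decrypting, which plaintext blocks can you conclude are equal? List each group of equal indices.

ECB encrypts each block independently with the same key, so equal ciphertext blocks imply equal plaintext blocks.
C[2] = C[3] = C[4] = 0xF, so P[2] = P[3] = P[4].

P[2] = P[3] = P[4]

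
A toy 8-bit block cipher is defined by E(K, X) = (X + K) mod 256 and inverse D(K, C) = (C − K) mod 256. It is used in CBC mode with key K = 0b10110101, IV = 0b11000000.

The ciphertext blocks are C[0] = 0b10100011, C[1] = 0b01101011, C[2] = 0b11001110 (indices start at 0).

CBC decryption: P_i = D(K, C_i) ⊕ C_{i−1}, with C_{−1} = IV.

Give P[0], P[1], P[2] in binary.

P[0]: D(K, 0b10100011) = 0b11101110; 0b11101110 ⊕ 0b11000000 = 0b00101110.
P[1]: D(K, 0b01101011) = 0b10110110; 0b10110110 ⊕ 0b10100011 = 0b00010101.
P[2]: D(K, 0b11001110) = 0b00011001; 0b00011001 ⊕ 0b01101011 = 0b01110010.

P[0] = 0b00101110, P[1] = 0b00010101, P[2] = 0b01110010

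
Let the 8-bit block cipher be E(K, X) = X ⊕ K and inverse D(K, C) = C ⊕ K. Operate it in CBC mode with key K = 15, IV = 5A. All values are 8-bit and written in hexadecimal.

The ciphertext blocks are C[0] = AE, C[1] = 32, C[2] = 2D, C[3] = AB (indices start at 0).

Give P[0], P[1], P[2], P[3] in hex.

P[0] = E1, P[1] = 89, P[2] = 0A, P[3] = 93

CBC decryption: P_i = D(K, C_i) ⊕ C_{i−1}, with C_{−1} = IV.
P[0]: D(K, AE) = BB; BB ⊕ 5A = E1.
P[1]: D(K, 32) = 27; 27 ⊕ AE = 89.
P[2]: D(K, 2D) = 38; 38 ⊕ 32 = 0A.
P[3]: D(K, AB) = BE; BE ⊕ 2D = 93.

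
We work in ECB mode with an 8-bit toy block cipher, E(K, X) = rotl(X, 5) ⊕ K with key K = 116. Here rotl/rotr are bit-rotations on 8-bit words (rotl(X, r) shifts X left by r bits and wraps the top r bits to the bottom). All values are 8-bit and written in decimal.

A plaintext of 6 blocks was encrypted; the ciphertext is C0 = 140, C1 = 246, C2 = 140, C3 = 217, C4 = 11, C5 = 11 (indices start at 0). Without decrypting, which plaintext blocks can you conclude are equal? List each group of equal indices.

ECB encrypts each block independently with the same key, so equal ciphertext blocks imply equal plaintext blocks.
C0 = C2 = 140, so P0 = P2.
C4 = C5 = 11, so P4 = P5.

P0 = P2; P4 = P5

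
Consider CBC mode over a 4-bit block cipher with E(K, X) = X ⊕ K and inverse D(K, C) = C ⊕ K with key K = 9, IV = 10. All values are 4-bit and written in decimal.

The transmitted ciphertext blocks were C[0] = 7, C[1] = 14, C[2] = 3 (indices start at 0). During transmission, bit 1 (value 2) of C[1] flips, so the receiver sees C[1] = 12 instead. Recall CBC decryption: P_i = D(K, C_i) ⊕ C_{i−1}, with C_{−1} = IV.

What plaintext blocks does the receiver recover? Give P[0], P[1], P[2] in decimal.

Only C[1] changed, to 12. In CBC, a change in C_i garbles P_i and flips the same bit in P_{i+1}. Decrypting the received ciphertext:
P[0]: D(K, 7) = 14; 14 ⊕ 10 = 4.
P[1]: D(K, 12) = 5; 5 ⊕ 7 = 2.
P[2]: D(K, 3) = 10; 10 ⊕ 12 = 6.
Blocks that differ from the original plaintext: P[1], P[2].

P[0] = 4, P[1] = 2, P[2] = 6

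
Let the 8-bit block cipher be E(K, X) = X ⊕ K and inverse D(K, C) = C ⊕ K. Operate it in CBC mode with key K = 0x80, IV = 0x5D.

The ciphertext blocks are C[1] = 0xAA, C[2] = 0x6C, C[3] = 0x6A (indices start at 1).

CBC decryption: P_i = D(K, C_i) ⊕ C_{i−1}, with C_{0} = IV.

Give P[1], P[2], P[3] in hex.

P[1] = 0x77, P[2] = 0x46, P[3] = 0x86

P[1]: D(K, 0xAA) = 0x2A; 0x2A ⊕ 0x5D = 0x77.
P[2]: D(K, 0x6C) = 0xEC; 0xEC ⊕ 0xAA = 0x46.
P[3]: D(K, 0x6A) = 0xEA; 0xEA ⊕ 0x6C = 0x86.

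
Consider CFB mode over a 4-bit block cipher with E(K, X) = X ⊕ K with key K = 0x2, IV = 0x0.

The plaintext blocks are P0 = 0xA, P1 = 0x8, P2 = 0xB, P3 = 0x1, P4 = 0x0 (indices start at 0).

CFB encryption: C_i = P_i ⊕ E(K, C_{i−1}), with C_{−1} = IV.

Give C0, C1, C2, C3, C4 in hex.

C0 = 0x8, C1 = 0x2, C2 = 0xB, C3 = 0x8, C4 = 0xA

C0: E(K, 0x0) = 0x2; 0xA ⊕ 0x2 = 0x8.
C1: E(K, 0x8) = 0xA; 0x8 ⊕ 0xA = 0x2.
C2: E(K, 0x2) = 0x0; 0xB ⊕ 0x0 = 0xB.
C3: E(K, 0xB) = 0x9; 0x1 ⊕ 0x9 = 0x8.
C4: E(K, 0x8) = 0xA; 0x0 ⊕ 0xA = 0xA.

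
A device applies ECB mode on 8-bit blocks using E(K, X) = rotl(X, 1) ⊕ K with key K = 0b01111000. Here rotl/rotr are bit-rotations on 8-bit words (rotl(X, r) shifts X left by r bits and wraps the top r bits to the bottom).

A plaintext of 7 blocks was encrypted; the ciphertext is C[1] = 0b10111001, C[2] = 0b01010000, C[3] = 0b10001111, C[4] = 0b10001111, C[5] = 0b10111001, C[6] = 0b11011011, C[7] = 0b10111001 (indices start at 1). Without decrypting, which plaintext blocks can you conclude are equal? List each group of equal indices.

P[1] = P[5] = P[7]; P[3] = P[4]

ECB encrypts each block independently with the same key, so equal ciphertext blocks imply equal plaintext blocks.
C[1] = C[5] = C[7] = 0b10111001, so P[1] = P[5] = P[7].
C[3] = C[4] = 0b10001111, so P[3] = P[4].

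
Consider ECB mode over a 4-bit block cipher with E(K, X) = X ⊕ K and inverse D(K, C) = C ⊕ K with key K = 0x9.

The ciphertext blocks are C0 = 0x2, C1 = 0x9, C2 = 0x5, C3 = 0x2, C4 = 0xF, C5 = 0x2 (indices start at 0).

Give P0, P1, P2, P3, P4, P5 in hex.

ECB decryption: P_i = D(K, C_i).
P0: D(K, 0x2) = 0xB.
P1: D(K, 0x9) = 0x0.
P2: D(K, 0x5) = 0xC.
P3: D(K, 0x2) = 0xB.
P4: D(K, 0xF) = 0x6.
P5: D(K, 0x2) = 0xB.

P0 = 0xB, P1 = 0x0, P2 = 0xC, P3 = 0xB, P4 = 0x6, P5 = 0xB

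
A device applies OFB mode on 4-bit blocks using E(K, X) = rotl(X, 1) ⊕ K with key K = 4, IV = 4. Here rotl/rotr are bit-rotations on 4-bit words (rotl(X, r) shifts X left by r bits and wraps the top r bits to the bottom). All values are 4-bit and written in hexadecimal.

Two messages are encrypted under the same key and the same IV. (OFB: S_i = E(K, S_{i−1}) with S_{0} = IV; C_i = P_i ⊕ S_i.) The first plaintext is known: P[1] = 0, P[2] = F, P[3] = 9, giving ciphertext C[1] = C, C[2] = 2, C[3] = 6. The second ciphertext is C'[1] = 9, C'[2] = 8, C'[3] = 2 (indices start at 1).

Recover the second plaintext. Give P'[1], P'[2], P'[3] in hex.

In OFB with a reused IV, both messages share the same keystream S_i, so C_i ⊕ C'_i = P_i ⊕ P'_i and thus P'_i = P_i ⊕ C_i ⊕ C'_i.
P'[1]: 0 ⊕ C ⊕ 9 = 5.
P'[2]: F ⊕ 2 ⊕ 8 = 5.
P'[3]: 9 ⊕ 6 ⊕ 2 = D.

P'[1] = 5, P'[2] = 5, P'[3] = D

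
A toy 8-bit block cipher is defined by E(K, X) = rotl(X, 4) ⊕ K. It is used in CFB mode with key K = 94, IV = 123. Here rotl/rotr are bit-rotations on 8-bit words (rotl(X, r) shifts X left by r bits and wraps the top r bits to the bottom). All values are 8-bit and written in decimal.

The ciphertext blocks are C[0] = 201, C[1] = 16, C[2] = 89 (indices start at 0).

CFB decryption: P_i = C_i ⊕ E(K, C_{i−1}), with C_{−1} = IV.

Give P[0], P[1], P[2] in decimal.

P[0]: E(K, 123) = 233; 201 ⊕ 233 = 32.
P[1]: E(K, 201) = 194; 16 ⊕ 194 = 210.
P[2]: E(K, 16) = 95; 89 ⊕ 95 = 6.

P[0] = 32, P[1] = 210, P[2] = 6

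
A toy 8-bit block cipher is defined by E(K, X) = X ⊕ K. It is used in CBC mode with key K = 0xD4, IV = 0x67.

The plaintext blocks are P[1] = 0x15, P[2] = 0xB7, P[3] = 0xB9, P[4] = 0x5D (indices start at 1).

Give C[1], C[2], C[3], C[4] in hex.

CBC encryption: C_i = E(K, P_i ⊕ C_{i−1}), with C_{0} = IV.
C[1]: P[1] ⊕ 0x67 = 0x72; E(K, 0x72) = 0xA6.
C[2]: P[2] ⊕ 0xA6 = 0x11; E(K, 0x11) = 0xC5.
C[3]: P[3] ⊕ 0xC5 = 0x7C; E(K, 0x7C) = 0xA8.
C[4]: P[4] ⊕ 0xA8 = 0xF5; E(K, 0xF5) = 0x21.

C[1] = 0xA6, C[2] = 0xC5, C[3] = 0xA8, C[4] = 0x21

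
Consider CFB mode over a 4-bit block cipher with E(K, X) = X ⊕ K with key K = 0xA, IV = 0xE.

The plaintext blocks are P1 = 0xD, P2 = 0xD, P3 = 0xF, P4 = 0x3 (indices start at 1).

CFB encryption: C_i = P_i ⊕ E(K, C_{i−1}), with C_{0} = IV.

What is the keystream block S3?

0x4

C1: E(K, 0xE) = 0x4; 0xD ⊕ 0x4 = 0x9.
C2: E(K, 0x9) = 0x3; 0xD ⊕ 0x3 = 0xE.
C3: E(K, 0xE) = 0x4; 0xF ⊕ 0x4 = 0xB.
So S3 = 0x4.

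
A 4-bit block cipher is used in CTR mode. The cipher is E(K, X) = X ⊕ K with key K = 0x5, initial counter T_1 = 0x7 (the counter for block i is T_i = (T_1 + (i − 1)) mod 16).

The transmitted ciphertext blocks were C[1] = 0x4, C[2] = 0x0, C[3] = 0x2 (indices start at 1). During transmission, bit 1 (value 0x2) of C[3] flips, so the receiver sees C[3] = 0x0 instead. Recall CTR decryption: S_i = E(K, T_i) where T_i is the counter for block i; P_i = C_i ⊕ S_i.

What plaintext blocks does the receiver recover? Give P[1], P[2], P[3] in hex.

P[1] = 0x6, P[2] = 0xD, P[3] = 0xC

Only C[3] changed, to 0x0. In CTR, a change in C_i flips the same bit in P_i only; the keystream is unaffected. Decrypting the received ciphertext:
P[1]: T = 0x7, S = E(K, T) = 0x2; 0x4 ⊕ 0x2 = 0x6.
P[2]: T = 0x8, S = E(K, T) = 0xD; 0x0 ⊕ 0xD = 0xD.
P[3]: T = 0x9, S = E(K, T) = 0xC; 0x0 ⊕ 0xC = 0xC.
Blocks that differ from the original plaintext: P[3].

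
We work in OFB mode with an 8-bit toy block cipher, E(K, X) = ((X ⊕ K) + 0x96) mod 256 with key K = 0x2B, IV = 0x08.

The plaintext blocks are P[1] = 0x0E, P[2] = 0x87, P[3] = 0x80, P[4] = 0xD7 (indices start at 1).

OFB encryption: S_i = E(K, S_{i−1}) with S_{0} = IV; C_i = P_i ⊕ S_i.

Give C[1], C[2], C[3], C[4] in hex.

C[1]: S = E(K, 0x08) = 0xB9; 0x0E ⊕ 0xB9 = 0xB7.
C[2]: S = E(K, 0xB9) = 0x28; 0x87 ⊕ 0x28 = 0xAF.
C[3]: S = E(K, 0x28) = 0x99; 0x80 ⊕ 0x99 = 0x19.
C[4]: S = E(K, 0x99) = 0x48; 0xD7 ⊕ 0x48 = 0x9F.

C[1] = 0xB7, C[2] = 0xAF, C[3] = 0x19, C[4] = 0x9F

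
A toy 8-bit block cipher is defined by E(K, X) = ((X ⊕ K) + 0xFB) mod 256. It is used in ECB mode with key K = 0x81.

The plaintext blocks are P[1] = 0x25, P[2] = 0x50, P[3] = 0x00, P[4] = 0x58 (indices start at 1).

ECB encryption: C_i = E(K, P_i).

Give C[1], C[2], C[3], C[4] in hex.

C[1]: E(K, 0x25) = 0x9F.
C[2]: E(K, 0x50) = 0xCC.
C[3]: E(K, 0x00) = 0x7C.
C[4]: E(K, 0x58) = 0xD4.

C[1] = 0x9F, C[2] = 0xCC, C[3] = 0x7C, C[4] = 0xD4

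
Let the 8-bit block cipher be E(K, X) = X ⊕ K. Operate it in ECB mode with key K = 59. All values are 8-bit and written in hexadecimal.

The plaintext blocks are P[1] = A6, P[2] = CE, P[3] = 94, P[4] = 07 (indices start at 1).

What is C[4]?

C[4] = 5E

ECB encryption: C_i = E(K, P_i).
C[4]: E(K, 07) = 5E.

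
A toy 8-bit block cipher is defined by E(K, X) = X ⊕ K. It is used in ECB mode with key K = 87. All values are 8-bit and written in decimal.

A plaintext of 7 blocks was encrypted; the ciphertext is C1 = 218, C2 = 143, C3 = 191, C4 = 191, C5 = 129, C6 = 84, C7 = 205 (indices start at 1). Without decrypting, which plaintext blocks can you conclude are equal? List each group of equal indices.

ECB encrypts each block independently with the same key, so equal ciphertext blocks imply equal plaintext blocks.
C3 = C4 = 191, so P3 = P4.

P3 = P4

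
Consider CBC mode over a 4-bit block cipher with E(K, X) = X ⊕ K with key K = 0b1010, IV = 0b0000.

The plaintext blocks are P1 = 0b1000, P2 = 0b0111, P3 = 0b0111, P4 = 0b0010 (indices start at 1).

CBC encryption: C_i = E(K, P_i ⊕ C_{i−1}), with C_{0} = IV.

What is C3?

C1: P1 ⊕ 0b0000 = 0b1000; E(K, 0b1000) = 0b0010.
C2: P2 ⊕ 0b0010 = 0b0101; E(K, 0b0101) = 0b1111.
C3: P3 ⊕ 0b1111 = 0b1000; E(K, 0b1000) = 0b0010.

C3 = 0b0010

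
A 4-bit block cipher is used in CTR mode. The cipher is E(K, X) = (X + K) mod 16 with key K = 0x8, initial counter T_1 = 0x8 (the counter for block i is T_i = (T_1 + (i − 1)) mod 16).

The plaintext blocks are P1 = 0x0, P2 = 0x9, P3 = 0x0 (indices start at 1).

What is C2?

C2 = 0x8

CTR encryption: S_i = E(K, T_i) where T_i is the counter for block i; C_i = P_i ⊕ S_i.
C1: T = 0x8, S = E(K, T) = 0x0; 0x0 ⊕ 0x0 = 0x0.
C2: T = 0x9, S = E(K, T) = 0x1; 0x9 ⊕ 0x1 = 0x8.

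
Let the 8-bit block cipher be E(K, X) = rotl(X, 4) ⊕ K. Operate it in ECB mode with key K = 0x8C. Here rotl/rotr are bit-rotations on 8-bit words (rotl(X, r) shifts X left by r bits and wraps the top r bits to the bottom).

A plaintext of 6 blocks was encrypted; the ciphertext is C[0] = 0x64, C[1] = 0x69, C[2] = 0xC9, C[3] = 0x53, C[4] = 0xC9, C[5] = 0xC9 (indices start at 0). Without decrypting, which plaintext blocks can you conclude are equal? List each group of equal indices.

ECB encrypts each block independently with the same key, so equal ciphertext blocks imply equal plaintext blocks.
C[2] = C[4] = C[5] = 0xC9, so P[2] = P[4] = P[5].

P[2] = P[4] = P[5]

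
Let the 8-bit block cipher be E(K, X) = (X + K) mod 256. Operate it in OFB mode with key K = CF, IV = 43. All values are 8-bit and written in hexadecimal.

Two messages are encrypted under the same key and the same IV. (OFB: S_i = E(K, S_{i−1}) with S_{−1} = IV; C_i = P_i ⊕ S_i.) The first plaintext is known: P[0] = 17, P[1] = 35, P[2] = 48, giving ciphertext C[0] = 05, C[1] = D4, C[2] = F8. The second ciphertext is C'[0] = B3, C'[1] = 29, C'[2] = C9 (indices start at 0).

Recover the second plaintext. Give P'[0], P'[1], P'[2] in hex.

P'[0] = A1, P'[1] = C8, P'[2] = 79

In OFB with a reused IV, both messages share the same keystream S_i, so C_i ⊕ C'_i = P_i ⊕ P'_i and thus P'_i = P_i ⊕ C_i ⊕ C'_i.
P'[0]: 17 ⊕ 05 ⊕ B3 = A1.
P'[1]: 35 ⊕ D4 ⊕ 29 = C8.
P'[2]: 48 ⊕ F8 ⊕ C9 = 79.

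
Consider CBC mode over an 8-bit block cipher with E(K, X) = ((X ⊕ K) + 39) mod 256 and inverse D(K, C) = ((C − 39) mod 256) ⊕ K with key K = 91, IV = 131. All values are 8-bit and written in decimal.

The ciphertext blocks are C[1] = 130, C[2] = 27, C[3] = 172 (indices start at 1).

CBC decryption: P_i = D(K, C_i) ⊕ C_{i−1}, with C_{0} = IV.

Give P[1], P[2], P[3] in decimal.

P[1]: D(K, 130) = 0; 0 ⊕ 131 = 131.
P[2]: D(K, 27) = 175; 175 ⊕ 130 = 45.
P[3]: D(K, 172) = 222; 222 ⊕ 27 = 197.

P[1] = 131, P[2] = 45, P[3] = 197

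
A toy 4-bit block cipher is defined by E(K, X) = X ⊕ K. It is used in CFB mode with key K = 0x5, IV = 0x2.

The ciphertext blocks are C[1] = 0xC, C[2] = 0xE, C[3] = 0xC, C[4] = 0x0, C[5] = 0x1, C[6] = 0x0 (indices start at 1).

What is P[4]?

P[4] = 0x9

CFB decryption: P_i = C_i ⊕ E(K, C_{i−1}), with C_{0} = IV.
P[4]: E(K, 0xC) = 0x9; 0x0 ⊕ 0x9 = 0x9.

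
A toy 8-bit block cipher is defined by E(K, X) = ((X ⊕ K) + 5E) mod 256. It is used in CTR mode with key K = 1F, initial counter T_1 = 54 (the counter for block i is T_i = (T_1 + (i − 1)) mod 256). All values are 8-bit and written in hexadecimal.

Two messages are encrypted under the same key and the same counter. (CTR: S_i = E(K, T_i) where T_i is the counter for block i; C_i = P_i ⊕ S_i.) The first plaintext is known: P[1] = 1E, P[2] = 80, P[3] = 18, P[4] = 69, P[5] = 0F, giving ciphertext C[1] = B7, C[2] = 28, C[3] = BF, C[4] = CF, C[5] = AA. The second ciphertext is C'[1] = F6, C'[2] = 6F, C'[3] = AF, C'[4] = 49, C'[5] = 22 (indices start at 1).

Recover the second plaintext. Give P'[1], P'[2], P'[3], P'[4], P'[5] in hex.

P'[1] = 5F, P'[2] = C7, P'[3] = 08, P'[4] = EF, P'[5] = 87

In CTR with a reused counter, both messages share the same keystream S_i, so C_i ⊕ C'_i = P_i ⊕ P'_i and thus P'_i = P_i ⊕ C_i ⊕ C'_i.
P'[1]: 1E ⊕ B7 ⊕ F6 = 5F.
P'[2]: 80 ⊕ 28 ⊕ 6F = C7.
P'[3]: 18 ⊕ BF ⊕ AF = 08.
P'[4]: 69 ⊕ CF ⊕ 49 = EF.
P'[5]: 0F ⊕ AA ⊕ 22 = 87.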